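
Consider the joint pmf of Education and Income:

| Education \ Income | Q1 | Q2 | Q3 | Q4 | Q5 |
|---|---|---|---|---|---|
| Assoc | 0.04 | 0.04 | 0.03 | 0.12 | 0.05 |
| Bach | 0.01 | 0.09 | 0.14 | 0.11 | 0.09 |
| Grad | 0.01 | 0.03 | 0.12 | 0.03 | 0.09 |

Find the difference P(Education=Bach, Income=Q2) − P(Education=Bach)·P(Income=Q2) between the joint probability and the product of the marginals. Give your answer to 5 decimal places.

0.01960

P(Education=Bach) = 0.01 + 0.09 + 0.14 + 0.11 + 0.09 = 0.44.
P(Income=Q2) = 0.04 + 0.09 + 0.03 = 0.16.
P(Education=Bach, Income=Q2) − P(Education=Bach)P(Income=Q2) = 0.09 − 0.44×0.16 = 0.01960.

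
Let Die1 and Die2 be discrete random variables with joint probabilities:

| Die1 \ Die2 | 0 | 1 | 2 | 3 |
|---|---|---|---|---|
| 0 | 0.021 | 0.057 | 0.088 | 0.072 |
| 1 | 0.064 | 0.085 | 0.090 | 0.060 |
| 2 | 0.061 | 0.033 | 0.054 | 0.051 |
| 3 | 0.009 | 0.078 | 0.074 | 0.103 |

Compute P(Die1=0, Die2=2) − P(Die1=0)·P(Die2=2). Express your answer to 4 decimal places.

P(Die1=0) = 0.021 + 0.057 + 0.088 + 0.072 = 0.238.
P(Die2=2) = 0.088 + 0.090 + 0.054 + 0.074 = 0.306.
P(Die1=0, Die2=2) − P(Die1=0)P(Die2=2) = 0.088 − 0.238×0.306 = 0.0152.

0.0152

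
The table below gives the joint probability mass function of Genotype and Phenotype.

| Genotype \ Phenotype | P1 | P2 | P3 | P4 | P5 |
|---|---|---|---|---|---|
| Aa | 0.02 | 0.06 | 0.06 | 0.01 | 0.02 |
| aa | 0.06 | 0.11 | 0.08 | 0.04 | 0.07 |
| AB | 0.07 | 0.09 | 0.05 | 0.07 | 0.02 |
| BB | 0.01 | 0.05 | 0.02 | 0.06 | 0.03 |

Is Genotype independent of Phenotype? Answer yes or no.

P(Genotype=BB) = 0.17 and P(Phenotype=P4) = 0.18, so their product is 0.0306, but P(Genotype=BB, Phenotype=P4) = 0.06. Since these differ, Genotype and Phenotype are not independent.

no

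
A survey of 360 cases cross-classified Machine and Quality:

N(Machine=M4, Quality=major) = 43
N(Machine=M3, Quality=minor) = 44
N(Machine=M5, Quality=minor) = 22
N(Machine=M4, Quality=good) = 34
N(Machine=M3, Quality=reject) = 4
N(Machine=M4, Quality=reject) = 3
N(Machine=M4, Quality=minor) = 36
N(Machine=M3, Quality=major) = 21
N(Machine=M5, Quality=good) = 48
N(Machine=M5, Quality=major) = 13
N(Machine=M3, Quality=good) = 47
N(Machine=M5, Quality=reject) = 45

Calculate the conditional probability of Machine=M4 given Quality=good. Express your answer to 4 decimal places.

0.2636

Total with Quality=good: 47 + 34 + 48 = 129.
P(Machine=M4 | Quality=good) = 34/129 = 0.2636.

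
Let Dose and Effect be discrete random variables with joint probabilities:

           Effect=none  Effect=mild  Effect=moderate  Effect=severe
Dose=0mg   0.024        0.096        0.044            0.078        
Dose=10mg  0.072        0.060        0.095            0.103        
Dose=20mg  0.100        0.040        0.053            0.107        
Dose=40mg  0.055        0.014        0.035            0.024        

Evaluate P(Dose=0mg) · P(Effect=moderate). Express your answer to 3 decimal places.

P(Dose=0mg) = 0.024 + 0.096 + 0.044 + 0.078 = 0.242.
P(Effect=moderate) = 0.044 + 0.095 + 0.053 + 0.035 = 0.227.
Product: 0.242 × 0.227 = 0.055.

0.055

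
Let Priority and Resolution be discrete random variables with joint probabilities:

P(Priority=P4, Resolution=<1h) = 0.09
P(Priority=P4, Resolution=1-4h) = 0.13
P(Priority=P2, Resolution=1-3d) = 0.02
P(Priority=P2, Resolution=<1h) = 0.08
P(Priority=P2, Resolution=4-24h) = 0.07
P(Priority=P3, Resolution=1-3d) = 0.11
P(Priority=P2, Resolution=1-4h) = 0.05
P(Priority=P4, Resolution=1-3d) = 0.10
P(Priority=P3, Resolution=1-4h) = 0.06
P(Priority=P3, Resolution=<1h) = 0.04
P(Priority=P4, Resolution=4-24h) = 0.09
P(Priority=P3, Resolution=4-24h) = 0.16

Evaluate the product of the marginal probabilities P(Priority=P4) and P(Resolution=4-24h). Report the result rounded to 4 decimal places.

P(Priority=P4) = 0.09 + 0.13 + 0.09 + 0.10 = 0.41.
P(Resolution=4-24h) = 0.07 + 0.16 + 0.09 = 0.32.
Product: 0.41 × 0.32 = 0.1312.

0.1312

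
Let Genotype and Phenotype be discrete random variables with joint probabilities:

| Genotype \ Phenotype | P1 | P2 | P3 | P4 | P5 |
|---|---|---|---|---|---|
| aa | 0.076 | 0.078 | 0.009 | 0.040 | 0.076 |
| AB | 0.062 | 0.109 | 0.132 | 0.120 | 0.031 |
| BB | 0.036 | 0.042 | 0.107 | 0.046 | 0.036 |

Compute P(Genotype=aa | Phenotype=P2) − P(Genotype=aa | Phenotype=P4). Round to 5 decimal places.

P(Phenotype=P2) = 0.078 + 0.109 + 0.042 = 0.229; P(Genotype=aa | Phenotype=P2) = 0.078/0.229 = 0.340611.
P(Phenotype=P4) = 0.040 + 0.120 + 0.046 = 0.206; P(Genotype=aa | Phenotype=P4) = 0.040/0.206 = 0.194175.
Difference = 0.14644.

0.14644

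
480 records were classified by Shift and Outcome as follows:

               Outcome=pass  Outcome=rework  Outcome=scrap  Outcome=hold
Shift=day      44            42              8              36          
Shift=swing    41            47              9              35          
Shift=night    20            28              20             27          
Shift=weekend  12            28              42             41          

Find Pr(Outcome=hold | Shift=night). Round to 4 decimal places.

0.2842

Total with Shift=night: 20 + 28 + 20 + 27 = 95.
P(Outcome=hold | Shift=night) = 27/95 = 0.2842.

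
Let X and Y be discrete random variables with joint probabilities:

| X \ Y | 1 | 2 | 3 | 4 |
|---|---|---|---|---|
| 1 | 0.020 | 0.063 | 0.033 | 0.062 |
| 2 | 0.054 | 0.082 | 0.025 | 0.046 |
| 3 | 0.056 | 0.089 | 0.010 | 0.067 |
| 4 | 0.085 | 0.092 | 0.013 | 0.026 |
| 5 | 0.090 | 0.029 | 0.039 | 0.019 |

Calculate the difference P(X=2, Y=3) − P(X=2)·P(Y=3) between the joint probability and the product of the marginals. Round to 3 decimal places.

P(X=2) = 0.054 + 0.082 + 0.025 + 0.046 = 0.207.
P(Y=3) = 0.033 + 0.025 + 0.010 + 0.013 + 0.039 = 0.120.
P(X=2, Y=3) − P(X=2)P(Y=3) = 0.025 − 0.207×0.120 = 0.000.

0.000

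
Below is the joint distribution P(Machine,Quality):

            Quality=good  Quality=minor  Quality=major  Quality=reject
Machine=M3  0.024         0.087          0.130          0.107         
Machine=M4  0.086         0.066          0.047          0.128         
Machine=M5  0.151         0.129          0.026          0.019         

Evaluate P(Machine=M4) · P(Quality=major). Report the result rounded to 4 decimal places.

0.0664

P(Machine=M4) = 0.086 + 0.066 + 0.047 + 0.128 = 0.327.
P(Quality=major) = 0.130 + 0.047 + 0.026 = 0.203.
Product: 0.327 × 0.203 = 0.0664.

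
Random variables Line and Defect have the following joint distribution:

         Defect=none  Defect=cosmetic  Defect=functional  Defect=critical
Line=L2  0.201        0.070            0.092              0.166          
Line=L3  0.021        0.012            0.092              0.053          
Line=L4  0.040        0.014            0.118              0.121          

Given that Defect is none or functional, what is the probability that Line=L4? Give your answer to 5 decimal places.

0.28014

P(Defect=none) = 0.201 + 0.021 + 0.040 = 0.262.
P(Defect=functional) = 0.092 + 0.092 + 0.118 = 0.302.
P(Defect ∈ {none, functional}) = 0.262 + 0.302 = 0.564; P(Line=L4, Defect ∈ {none, functional}) = 0.040 + 0.118 = 0.158.
P(Line=L4 | Defect ∈ {none, functional}) = 0.158/0.564 = 0.28014.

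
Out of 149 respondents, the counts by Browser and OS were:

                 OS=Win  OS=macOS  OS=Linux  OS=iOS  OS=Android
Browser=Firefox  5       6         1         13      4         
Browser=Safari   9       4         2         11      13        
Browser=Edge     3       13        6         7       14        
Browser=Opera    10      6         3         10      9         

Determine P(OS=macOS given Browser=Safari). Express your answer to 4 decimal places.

0.1026

Total with Browser=Safari: 9 + 4 + 2 + 11 + 13 = 39.
P(OS=macOS | Browser=Safari) = 4/39 = 0.1026.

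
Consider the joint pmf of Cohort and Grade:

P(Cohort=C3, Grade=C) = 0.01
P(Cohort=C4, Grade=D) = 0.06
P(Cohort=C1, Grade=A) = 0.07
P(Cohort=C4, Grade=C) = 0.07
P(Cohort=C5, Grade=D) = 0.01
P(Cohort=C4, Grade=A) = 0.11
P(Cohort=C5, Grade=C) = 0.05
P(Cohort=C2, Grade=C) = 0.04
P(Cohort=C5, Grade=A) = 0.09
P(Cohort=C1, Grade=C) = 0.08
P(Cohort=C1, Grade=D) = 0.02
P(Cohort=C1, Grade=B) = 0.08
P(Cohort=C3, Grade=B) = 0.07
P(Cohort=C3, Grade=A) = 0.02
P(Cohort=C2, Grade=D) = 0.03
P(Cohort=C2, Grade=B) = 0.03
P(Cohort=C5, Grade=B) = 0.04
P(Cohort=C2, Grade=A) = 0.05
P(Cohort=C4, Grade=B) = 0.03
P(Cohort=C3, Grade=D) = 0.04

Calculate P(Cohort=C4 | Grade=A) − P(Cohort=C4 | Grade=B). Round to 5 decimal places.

0.20353

P(Grade=A) = 0.07 + 0.05 + 0.02 + 0.11 + 0.09 = 0.34; P(Cohort=C4 | Grade=A) = 0.11/0.34 = 0.323529.
P(Grade=B) = 0.08 + 0.03 + 0.07 + 0.03 + 0.04 = 0.25; P(Cohort=C4 | Grade=B) = 0.03/0.25 = 0.120000.
Difference = 0.20353.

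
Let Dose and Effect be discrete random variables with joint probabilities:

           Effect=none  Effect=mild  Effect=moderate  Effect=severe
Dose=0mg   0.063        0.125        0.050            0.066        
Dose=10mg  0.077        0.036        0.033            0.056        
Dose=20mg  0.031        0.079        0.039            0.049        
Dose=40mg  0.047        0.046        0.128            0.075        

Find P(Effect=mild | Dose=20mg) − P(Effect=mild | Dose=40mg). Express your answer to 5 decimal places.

P(Dose=20mg) = 0.031 + 0.079 + 0.039 + 0.049 = 0.198; P(Effect=mild | Dose=20mg) = 0.079/0.198 = 0.398990.
P(Dose=40mg) = 0.047 + 0.046 + 0.128 + 0.075 = 0.296; P(Effect=mild | Dose=40mg) = 0.046/0.296 = 0.155405.
Difference = 0.24358.

0.24358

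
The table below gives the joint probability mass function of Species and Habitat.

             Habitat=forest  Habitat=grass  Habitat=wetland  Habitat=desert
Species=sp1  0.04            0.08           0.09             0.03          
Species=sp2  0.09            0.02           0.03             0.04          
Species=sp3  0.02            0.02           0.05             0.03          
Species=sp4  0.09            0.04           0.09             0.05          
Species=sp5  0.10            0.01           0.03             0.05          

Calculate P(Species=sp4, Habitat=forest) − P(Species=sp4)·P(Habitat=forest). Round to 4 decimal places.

-0.0018

P(Species=sp4) = 0.09 + 0.04 + 0.09 + 0.05 = 0.27.
P(Habitat=forest) = 0.04 + 0.09 + 0.02 + 0.09 + 0.10 = 0.34.
P(Species=sp4, Habitat=forest) − P(Species=sp4)P(Habitat=forest) = 0.09 − 0.27×0.34 = -0.0018.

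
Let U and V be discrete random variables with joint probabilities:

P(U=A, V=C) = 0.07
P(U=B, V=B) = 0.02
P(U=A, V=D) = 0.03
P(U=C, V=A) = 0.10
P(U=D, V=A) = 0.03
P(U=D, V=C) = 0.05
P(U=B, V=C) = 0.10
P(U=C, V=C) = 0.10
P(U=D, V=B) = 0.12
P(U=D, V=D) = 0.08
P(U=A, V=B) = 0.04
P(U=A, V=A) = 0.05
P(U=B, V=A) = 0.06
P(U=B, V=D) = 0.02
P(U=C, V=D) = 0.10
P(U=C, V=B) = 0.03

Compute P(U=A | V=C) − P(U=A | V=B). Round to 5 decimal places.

0.02827

P(V=C) = 0.07 + 0.10 + 0.10 + 0.05 = 0.32; P(U=A | V=C) = 0.07/0.32 = 0.218750.
P(V=B) = 0.04 + 0.02 + 0.03 + 0.12 = 0.21; P(U=A | V=B) = 0.04/0.21 = 0.190476.
Difference = 0.02827.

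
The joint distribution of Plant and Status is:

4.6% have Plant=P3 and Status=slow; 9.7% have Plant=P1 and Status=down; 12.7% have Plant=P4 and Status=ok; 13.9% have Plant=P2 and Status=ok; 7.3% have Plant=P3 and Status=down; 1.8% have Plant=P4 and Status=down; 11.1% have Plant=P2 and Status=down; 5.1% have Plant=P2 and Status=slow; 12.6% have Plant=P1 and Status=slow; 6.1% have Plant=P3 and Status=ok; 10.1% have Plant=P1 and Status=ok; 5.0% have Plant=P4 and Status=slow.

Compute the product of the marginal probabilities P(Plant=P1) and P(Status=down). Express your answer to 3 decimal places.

0.097

P(Plant=P1) = 0.101 + 0.126 + 0.097 = 0.324.
P(Status=down) = 0.097 + 0.111 + 0.073 + 0.018 = 0.299.
Product: 0.324 × 0.299 = 0.097.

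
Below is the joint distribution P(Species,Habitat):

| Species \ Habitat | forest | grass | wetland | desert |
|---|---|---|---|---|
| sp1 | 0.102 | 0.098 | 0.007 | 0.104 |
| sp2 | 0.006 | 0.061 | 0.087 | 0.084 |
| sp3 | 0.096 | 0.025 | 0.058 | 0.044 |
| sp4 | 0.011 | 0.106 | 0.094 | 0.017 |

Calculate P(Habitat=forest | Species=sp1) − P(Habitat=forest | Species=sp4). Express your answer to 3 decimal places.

0.280

P(Species=sp1) = 0.102 + 0.098 + 0.007 + 0.104 = 0.311; P(Habitat=forest | Species=sp1) = 0.102/0.311 = 0.3280.
P(Species=sp4) = 0.011 + 0.106 + 0.094 + 0.017 = 0.228; P(Habitat=forest | Species=sp4) = 0.011/0.228 = 0.0482.
Difference = 0.280.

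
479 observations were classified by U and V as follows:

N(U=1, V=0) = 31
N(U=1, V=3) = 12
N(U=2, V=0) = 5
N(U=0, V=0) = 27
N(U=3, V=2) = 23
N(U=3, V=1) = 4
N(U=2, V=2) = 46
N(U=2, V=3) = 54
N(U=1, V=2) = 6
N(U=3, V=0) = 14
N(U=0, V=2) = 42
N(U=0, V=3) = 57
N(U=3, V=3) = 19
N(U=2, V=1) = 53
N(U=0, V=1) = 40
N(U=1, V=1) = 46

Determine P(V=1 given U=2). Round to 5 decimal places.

0.33544

Total with U=2: 5 + 53 + 46 + 54 = 158.
P(V=1 | U=2) = 53/158 = 0.33544.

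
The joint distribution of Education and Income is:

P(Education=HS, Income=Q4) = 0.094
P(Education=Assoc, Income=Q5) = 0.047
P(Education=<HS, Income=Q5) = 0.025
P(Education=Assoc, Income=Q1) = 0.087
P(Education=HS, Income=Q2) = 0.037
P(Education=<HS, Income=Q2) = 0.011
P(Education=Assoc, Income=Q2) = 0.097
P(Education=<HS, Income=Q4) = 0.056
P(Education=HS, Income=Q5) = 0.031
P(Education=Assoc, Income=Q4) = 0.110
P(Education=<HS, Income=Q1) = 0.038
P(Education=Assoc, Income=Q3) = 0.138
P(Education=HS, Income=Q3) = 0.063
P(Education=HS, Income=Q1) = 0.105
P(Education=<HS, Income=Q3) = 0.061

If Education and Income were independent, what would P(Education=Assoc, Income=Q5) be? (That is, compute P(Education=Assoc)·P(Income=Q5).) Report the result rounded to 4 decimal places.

P(Education=Assoc) = 0.087 + 0.097 + 0.138 + 0.110 + 0.047 = 0.479.
P(Income=Q5) = 0.025 + 0.031 + 0.047 = 0.103.
Product: 0.479 × 0.103 = 0.0493.

0.0493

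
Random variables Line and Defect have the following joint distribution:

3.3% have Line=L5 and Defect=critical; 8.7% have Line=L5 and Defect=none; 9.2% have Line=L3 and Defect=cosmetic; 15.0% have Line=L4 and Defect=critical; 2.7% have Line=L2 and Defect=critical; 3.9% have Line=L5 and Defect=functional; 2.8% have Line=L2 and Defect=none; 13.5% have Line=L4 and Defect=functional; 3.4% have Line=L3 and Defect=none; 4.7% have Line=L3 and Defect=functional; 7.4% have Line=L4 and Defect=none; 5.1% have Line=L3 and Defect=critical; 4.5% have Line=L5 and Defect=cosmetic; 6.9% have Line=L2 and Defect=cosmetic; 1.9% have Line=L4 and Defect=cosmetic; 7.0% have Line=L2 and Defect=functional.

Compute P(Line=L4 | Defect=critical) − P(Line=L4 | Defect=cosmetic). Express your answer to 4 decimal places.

0.4903

P(Defect=critical) = 0.027 + 0.051 + 0.150 + 0.033 = 0.261; P(Line=L4 | Defect=critical) = 0.150/0.261 = 0.57471.
P(Defect=cosmetic) = 0.069 + 0.092 + 0.019 + 0.045 = 0.225; P(Line=L4 | Defect=cosmetic) = 0.019/0.225 = 0.08444.
Difference = 0.4903.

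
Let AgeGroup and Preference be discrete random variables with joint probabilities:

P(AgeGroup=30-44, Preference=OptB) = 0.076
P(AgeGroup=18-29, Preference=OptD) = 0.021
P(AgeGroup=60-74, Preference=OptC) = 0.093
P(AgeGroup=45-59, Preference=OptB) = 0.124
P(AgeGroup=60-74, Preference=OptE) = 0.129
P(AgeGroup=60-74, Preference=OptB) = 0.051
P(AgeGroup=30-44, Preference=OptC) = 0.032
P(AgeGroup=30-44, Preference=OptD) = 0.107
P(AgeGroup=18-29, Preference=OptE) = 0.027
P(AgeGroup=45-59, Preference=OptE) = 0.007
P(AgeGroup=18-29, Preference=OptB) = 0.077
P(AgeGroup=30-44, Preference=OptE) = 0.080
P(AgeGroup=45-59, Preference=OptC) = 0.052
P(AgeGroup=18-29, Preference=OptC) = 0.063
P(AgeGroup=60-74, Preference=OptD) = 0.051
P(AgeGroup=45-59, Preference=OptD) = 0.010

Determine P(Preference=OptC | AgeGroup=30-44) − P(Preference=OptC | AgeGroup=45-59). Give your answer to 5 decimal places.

-0.16096

P(AgeGroup=30-44) = 0.076 + 0.032 + 0.107 + 0.080 = 0.295; P(Preference=OptC | AgeGroup=30-44) = 0.032/0.295 = 0.108475.
P(AgeGroup=45-59) = 0.124 + 0.052 + 0.010 + 0.007 = 0.193; P(Preference=OptC | AgeGroup=45-59) = 0.052/0.193 = 0.269430.
Difference = -0.16096.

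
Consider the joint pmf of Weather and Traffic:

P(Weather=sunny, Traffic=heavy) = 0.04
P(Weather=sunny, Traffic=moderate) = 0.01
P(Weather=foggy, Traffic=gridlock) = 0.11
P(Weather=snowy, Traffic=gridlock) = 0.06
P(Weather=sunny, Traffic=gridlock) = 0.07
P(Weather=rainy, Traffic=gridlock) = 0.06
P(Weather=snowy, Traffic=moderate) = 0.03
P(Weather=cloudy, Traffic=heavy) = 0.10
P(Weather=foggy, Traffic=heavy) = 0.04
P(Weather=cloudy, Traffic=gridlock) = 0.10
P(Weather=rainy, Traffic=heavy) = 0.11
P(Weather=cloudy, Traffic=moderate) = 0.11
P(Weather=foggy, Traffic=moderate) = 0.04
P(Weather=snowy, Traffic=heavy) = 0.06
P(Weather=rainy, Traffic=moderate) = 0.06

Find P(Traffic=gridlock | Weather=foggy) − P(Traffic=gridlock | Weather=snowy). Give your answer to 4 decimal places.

P(Weather=foggy) = 0.04 + 0.04 + 0.11 = 0.19; P(Traffic=gridlock | Weather=foggy) = 0.11/0.19 = 0.57895.
P(Weather=snowy) = 0.03 + 0.06 + 0.06 = 0.15; P(Traffic=gridlock | Weather=snowy) = 0.06/0.15 = 0.40000.
Difference = 0.1789.

0.1789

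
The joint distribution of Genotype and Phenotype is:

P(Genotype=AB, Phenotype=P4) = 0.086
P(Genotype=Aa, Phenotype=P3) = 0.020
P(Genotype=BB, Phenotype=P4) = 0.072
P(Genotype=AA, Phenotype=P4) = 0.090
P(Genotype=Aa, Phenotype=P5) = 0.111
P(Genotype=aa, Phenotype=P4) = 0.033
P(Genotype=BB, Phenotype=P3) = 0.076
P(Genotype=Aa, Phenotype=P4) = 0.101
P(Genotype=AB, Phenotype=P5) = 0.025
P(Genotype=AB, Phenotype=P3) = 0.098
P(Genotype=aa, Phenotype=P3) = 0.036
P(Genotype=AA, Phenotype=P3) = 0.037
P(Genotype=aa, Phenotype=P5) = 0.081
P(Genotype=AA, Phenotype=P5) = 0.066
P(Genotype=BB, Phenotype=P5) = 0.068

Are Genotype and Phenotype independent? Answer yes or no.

P(Genotype=AB) = 0.209 and P(Phenotype=P5) = 0.351, so their product is 0.07336, but P(Genotype=AB, Phenotype=P5) = 0.025. Since these differ, Genotype and Phenotype are not independent.

no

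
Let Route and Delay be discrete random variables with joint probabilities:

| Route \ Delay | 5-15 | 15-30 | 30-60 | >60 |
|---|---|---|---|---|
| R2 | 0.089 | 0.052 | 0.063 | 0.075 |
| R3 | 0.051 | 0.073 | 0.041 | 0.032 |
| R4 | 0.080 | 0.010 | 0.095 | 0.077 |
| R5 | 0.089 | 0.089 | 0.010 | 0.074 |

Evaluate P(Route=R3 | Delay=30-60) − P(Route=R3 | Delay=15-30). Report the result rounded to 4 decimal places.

-0.1297

P(Delay=30-60) = 0.063 + 0.041 + 0.095 + 0.010 = 0.209; P(Route=R3 | Delay=30-60) = 0.041/0.209 = 0.19617.
P(Delay=15-30) = 0.052 + 0.073 + 0.010 + 0.089 = 0.224; P(Route=R3 | Delay=15-30) = 0.073/0.224 = 0.32589.
Difference = -0.1297.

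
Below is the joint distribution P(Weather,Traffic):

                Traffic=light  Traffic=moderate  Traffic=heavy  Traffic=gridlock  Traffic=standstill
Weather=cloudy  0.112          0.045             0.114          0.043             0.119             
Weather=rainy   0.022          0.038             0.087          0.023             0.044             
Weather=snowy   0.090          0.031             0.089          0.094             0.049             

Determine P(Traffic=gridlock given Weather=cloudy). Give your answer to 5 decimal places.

P(Weather=cloudy) = 0.112 + 0.045 + 0.114 + 0.043 + 0.119 = 0.433.
P(Traffic=gridlock | Weather=cloudy) = 0.043/0.433 = 0.09931.

0.09931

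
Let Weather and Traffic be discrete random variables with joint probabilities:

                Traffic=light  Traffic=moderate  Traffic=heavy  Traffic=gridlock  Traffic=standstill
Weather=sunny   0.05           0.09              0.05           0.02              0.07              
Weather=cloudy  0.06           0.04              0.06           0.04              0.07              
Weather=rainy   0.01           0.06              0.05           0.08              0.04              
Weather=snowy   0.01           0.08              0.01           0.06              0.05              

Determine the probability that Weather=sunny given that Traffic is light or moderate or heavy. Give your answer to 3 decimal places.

P(Traffic=light) = 0.05 + 0.06 + 0.01 + 0.01 = 0.13.
P(Traffic=moderate) = 0.09 + 0.04 + 0.06 + 0.08 = 0.27.
P(Traffic=heavy) = 0.05 + 0.06 + 0.05 + 0.01 = 0.17.
P(Traffic ∈ {light, moderate, heavy}) = 0.13 + 0.27 + 0.17 = 0.57; P(Weather=sunny, Traffic ∈ {light, moderate, heavy}) = 0.05 + 0.09 + 0.05 = 0.19.
P(Weather=sunny | Traffic ∈ {light, moderate, heavy}) = 0.19/0.57 = 0.333.

0.333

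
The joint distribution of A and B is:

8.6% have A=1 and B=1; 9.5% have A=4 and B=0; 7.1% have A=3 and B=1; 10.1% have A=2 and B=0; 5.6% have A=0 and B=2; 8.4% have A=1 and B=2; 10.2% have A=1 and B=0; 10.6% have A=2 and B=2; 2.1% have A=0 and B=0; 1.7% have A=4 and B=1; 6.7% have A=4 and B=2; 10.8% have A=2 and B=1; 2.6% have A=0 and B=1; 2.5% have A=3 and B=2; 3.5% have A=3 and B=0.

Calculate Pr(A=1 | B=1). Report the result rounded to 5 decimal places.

P(B=1) = 0.026 + 0.086 + 0.108 + 0.071 + 0.017 = 0.308.
P(A=1 | B=1) = 0.086/0.308 = 0.27922.

0.27922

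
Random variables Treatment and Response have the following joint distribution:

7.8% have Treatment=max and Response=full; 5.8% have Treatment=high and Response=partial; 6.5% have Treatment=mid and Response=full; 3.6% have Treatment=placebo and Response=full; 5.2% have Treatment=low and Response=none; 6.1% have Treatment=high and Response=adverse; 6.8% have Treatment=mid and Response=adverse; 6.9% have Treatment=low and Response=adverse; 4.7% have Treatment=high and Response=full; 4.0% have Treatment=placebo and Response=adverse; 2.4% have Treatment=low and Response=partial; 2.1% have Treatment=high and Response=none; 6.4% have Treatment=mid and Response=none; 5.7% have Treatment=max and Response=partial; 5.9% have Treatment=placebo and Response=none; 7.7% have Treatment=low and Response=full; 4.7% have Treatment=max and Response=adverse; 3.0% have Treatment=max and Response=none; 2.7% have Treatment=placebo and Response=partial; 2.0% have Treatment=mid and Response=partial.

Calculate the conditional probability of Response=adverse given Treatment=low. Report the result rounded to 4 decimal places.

0.3108

P(Treatment=low) = 0.052 + 0.024 + 0.077 + 0.069 = 0.222.
P(Response=adverse | Treatment=low) = 0.069/0.222 = 0.3108.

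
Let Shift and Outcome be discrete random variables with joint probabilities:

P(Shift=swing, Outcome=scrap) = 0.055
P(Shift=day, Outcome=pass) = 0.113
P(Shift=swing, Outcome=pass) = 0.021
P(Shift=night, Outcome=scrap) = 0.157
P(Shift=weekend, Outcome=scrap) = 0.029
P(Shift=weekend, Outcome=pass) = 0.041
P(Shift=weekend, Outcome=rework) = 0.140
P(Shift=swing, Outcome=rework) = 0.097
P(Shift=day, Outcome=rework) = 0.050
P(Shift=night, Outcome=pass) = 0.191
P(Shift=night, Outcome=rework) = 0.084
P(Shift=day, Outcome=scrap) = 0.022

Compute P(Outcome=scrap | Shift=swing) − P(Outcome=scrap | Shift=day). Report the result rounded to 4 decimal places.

P(Shift=swing) = 0.021 + 0.097 + 0.055 = 0.173; P(Outcome=scrap | Shift=swing) = 0.055/0.173 = 0.31792.
P(Shift=day) = 0.113 + 0.050 + 0.022 = 0.185; P(Outcome=scrap | Shift=day) = 0.022/0.185 = 0.11892.
Difference = 0.1990.

0.1990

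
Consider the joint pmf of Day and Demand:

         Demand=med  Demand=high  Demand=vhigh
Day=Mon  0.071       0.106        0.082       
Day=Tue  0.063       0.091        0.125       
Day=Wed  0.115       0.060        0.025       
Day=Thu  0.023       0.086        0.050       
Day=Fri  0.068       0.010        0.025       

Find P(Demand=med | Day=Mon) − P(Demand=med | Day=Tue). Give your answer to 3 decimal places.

0.048

P(Day=Mon) = 0.071 + 0.106 + 0.082 = 0.259; P(Demand=med | Day=Mon) = 0.071/0.259 = 0.2741.
P(Day=Tue) = 0.063 + 0.091 + 0.125 = 0.279; P(Demand=med | Day=Tue) = 0.063/0.279 = 0.2258.
Difference = 0.048.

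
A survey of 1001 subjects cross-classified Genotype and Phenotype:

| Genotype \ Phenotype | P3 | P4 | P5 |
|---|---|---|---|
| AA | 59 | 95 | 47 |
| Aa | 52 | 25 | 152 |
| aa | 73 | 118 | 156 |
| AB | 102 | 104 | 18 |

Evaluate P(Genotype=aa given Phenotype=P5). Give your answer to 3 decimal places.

0.418

Total with Phenotype=P5: 47 + 152 + 156 + 18 = 373.
P(Genotype=aa | Phenotype=P5) = 156/373 = 0.418.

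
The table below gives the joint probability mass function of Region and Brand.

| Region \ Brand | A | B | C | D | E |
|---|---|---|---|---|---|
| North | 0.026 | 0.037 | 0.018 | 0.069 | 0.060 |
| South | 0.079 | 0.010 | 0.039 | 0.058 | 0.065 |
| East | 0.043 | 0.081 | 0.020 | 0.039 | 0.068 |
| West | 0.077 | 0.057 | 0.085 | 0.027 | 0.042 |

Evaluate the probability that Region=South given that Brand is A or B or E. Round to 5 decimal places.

0.23876

P(Brand=A) = 0.026 + 0.079 + 0.043 + 0.077 = 0.225.
P(Brand=B) = 0.037 + 0.010 + 0.081 + 0.057 = 0.185.
P(Brand=E) = 0.060 + 0.065 + 0.068 + 0.042 = 0.235.
P(Brand ∈ {A, B, E}) = 0.225 + 0.185 + 0.235 = 0.645; P(Region=South, Brand ∈ {A, B, E}) = 0.079 + 0.010 + 0.065 = 0.154.
P(Region=South | Brand ∈ {A, B, E}) = 0.154/0.645 = 0.23876.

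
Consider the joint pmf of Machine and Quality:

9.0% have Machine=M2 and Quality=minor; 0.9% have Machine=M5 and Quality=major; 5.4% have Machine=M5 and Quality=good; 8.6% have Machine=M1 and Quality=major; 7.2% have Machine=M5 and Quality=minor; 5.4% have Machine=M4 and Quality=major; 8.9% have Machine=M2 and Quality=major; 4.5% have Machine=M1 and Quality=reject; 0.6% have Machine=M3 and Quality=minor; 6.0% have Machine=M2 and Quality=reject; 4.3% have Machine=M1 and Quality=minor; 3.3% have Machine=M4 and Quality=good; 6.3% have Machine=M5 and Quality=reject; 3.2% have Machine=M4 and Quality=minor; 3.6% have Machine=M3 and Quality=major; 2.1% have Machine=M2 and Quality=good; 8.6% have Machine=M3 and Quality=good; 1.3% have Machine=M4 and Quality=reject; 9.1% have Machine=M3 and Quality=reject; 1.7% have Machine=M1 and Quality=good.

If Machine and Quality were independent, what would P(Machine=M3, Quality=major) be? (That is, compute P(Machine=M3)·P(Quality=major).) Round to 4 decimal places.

0.0600

P(Machine=M3) = 0.086 + 0.006 + 0.036 + 0.091 = 0.219.
P(Quality=major) = 0.086 + 0.089 + 0.036 + 0.054 + 0.009 = 0.274.
Product: 0.219 × 0.274 = 0.0600.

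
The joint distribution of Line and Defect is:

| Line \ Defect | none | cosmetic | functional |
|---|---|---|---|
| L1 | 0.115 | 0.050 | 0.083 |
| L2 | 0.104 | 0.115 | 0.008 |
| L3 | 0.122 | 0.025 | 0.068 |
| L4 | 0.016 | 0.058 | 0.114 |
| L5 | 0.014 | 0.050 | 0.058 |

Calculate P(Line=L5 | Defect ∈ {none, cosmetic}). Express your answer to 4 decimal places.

0.0957

P(Defect=none) = 0.115 + 0.104 + 0.122 + 0.016 + 0.014 = 0.371.
P(Defect=cosmetic) = 0.050 + 0.115 + 0.025 + 0.058 + 0.050 = 0.298.
P(Defect ∈ {none, cosmetic}) = 0.371 + 0.298 = 0.669; P(Line=L5, Defect ∈ {none, cosmetic}) = 0.014 + 0.050 = 0.064.
P(Line=L5 | Defect ∈ {none, cosmetic}) = 0.064/0.669 = 0.0957.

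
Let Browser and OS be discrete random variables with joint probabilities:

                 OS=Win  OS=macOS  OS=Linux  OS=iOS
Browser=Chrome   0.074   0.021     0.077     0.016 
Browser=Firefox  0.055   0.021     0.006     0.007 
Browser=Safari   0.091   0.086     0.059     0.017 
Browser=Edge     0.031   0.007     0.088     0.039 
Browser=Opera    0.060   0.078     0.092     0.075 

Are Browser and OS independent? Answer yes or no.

P(Browser=Edge) = 0.165 and P(OS=Linux) = 0.322, so their product is 0.05313, but P(Browser=Edge, OS=Linux) = 0.088. Since these differ, Browser and OS are not independent.

no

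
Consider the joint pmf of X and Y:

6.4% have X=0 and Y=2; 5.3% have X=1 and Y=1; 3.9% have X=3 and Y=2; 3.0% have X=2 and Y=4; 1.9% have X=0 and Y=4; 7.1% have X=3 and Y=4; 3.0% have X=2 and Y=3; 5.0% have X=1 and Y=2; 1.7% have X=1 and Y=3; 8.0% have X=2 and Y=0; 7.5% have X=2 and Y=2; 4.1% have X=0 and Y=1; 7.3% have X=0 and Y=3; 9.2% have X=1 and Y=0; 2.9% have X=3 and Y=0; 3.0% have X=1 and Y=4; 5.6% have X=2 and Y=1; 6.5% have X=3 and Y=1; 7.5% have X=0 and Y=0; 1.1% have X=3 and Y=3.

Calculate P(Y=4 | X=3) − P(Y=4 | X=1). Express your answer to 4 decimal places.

P(X=3) = 0.029 + 0.065 + 0.039 + 0.011 + 0.071 = 0.215; P(Y=4 | X=3) = 0.071/0.215 = 0.33023.
P(X=1) = 0.092 + 0.053 + 0.050 + 0.017 + 0.030 = 0.242; P(Y=4 | X=1) = 0.030/0.242 = 0.12397.
Difference = 0.2063.

0.2063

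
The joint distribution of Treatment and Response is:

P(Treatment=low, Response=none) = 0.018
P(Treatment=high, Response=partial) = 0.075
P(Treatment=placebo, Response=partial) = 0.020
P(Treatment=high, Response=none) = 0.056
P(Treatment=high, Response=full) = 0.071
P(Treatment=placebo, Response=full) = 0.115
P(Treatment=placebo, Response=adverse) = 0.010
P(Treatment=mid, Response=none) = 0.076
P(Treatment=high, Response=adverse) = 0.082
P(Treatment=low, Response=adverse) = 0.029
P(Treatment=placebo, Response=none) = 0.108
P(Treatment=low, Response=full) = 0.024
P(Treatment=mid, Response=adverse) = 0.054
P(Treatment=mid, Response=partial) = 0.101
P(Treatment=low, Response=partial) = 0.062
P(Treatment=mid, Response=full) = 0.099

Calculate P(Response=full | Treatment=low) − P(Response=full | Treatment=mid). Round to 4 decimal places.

-0.1195

P(Treatment=low) = 0.018 + 0.062 + 0.024 + 0.029 = 0.133; P(Response=full | Treatment=low) = 0.024/0.133 = 0.18045.
P(Treatment=mid) = 0.076 + 0.101 + 0.099 + 0.054 = 0.330; P(Response=full | Treatment=mid) = 0.099/0.330 = 0.30000.
Difference = -0.1195.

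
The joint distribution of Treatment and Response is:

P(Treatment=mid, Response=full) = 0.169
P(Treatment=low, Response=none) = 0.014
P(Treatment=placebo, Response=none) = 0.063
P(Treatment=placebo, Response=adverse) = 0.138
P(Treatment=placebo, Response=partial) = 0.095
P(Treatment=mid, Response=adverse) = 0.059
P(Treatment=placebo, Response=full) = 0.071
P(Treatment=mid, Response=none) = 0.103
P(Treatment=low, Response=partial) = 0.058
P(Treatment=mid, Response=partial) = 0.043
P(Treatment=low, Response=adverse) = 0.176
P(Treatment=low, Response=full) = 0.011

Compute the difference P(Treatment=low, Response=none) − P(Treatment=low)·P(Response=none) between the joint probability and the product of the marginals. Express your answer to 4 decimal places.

P(Treatment=low) = 0.014 + 0.058 + 0.011 + 0.176 = 0.259.
P(Response=none) = 0.063 + 0.014 + 0.103 = 0.180.
P(Treatment=low, Response=none) − P(Treatment=low)P(Response=none) = 0.014 − 0.259×0.180 = -0.0326.

-0.0326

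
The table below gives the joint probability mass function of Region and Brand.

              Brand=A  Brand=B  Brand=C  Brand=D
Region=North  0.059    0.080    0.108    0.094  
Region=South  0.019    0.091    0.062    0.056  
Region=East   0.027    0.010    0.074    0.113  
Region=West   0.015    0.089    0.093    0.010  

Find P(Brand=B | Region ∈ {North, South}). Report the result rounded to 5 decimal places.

P(Region=North) = 0.059 + 0.080 + 0.108 + 0.094 = 0.341.
P(Region=South) = 0.019 + 0.091 + 0.062 + 0.056 = 0.228.
P(Region ∈ {North, South}) = 0.341 + 0.228 = 0.569; P(Brand=B, Region ∈ {North, South}) = 0.080 + 0.091 = 0.171.
P(Brand=B | Region ∈ {North, South}) = 0.171/0.569 = 0.30053.

0.30053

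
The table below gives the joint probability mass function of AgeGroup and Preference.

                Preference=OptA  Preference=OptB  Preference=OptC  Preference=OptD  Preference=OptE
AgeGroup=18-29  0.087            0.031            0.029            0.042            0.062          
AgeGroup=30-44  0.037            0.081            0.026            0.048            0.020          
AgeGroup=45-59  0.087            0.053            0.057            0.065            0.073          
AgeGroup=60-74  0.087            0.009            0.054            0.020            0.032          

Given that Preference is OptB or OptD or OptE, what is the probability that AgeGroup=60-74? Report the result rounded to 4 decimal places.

0.1138

P(Preference=OptB) = 0.031 + 0.081 + 0.053 + 0.009 = 0.174.
P(Preference=OptD) = 0.042 + 0.048 + 0.065 + 0.020 = 0.175.
P(Preference=OptE) = 0.062 + 0.020 + 0.073 + 0.032 = 0.187.
P(Preference ∈ {OptB, OptD, OptE}) = 0.174 + 0.175 + 0.187 = 0.536; P(AgeGroup=60-74, Preference ∈ {OptB, OptD, OptE}) = 0.009 + 0.020 + 0.032 = 0.061.
P(AgeGroup=60-74 | Preference ∈ {OptB, OptD, OptE}) = 0.061/0.536 = 0.1138.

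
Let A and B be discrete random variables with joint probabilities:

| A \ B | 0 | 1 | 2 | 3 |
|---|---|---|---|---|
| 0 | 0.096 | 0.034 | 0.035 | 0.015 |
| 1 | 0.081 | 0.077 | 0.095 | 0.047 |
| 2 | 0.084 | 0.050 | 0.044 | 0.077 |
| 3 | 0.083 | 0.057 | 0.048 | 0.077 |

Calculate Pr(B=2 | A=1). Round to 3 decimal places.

P(A=1) = 0.081 + 0.077 + 0.095 + 0.047 = 0.300.
P(B=2 | A=1) = 0.095/0.300 = 0.317.

0.317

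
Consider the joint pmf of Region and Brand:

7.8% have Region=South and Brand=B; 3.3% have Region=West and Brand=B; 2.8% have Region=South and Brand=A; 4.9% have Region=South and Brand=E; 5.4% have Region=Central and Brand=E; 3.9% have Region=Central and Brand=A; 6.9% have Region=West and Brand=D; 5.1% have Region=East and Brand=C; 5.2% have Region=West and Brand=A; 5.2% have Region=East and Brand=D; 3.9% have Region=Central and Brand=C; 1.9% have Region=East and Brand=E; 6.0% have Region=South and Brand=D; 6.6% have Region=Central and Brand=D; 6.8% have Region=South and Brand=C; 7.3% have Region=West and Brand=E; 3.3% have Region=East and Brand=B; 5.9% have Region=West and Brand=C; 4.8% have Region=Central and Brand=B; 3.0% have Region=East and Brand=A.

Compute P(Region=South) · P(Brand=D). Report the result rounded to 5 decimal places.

P(Region=South) = 0.028 + 0.078 + 0.068 + 0.060 + 0.049 = 0.283.
P(Brand=D) = 0.060 + 0.052 + 0.069 + 0.066 = 0.247.
Product: 0.283 × 0.247 = 0.06990.

0.06990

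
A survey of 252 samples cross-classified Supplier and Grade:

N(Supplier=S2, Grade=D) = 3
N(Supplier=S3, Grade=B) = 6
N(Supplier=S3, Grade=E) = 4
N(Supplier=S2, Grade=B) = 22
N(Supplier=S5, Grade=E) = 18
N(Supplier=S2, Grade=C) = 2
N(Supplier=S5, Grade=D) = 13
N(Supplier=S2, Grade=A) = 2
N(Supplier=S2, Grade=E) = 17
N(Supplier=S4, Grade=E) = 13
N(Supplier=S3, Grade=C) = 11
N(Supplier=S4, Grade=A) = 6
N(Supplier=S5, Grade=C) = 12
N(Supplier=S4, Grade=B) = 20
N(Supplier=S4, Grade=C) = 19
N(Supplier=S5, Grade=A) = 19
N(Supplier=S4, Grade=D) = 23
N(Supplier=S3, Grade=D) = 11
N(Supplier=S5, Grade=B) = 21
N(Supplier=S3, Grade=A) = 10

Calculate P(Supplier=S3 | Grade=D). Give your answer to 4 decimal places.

0.2200

Total with Grade=D: 3 + 11 + 23 + 13 = 50.
P(Supplier=S3 | Grade=D) = 11/50 = 0.2200.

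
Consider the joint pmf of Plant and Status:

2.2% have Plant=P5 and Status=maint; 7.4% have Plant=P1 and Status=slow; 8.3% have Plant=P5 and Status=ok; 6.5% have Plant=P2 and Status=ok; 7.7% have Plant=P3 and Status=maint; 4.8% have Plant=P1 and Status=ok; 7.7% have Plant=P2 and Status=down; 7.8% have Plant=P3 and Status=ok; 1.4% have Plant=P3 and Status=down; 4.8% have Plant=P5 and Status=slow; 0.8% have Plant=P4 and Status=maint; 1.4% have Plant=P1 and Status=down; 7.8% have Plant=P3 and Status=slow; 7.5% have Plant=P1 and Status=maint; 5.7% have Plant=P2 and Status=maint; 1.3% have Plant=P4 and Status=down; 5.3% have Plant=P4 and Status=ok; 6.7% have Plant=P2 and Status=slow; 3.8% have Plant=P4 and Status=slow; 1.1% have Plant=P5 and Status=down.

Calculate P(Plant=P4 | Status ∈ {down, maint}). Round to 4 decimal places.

P(Status=down) = 0.014 + 0.077 + 0.014 + 0.013 + 0.011 = 0.129.
P(Status=maint) = 0.075 + 0.057 + 0.077 + 0.008 + 0.022 = 0.239.
P(Status ∈ {down, maint}) = 0.129 + 0.239 = 0.368; P(Plant=P4, Status ∈ {down, maint}) = 0.013 + 0.008 = 0.021.
P(Plant=P4 | Status ∈ {down, maint}) = 0.021/0.368 = 0.0571.

0.0571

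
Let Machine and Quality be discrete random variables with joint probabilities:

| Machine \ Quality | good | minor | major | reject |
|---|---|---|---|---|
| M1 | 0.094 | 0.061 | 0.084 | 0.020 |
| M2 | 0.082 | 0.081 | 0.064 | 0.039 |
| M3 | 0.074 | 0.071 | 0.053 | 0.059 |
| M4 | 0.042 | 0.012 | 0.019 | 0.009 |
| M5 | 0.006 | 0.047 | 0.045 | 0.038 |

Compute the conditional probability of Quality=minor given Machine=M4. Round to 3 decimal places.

0.146

P(Machine=M4) = 0.042 + 0.012 + 0.019 + 0.009 = 0.082.
P(Quality=minor | Machine=M4) = 0.012/0.082 = 0.146.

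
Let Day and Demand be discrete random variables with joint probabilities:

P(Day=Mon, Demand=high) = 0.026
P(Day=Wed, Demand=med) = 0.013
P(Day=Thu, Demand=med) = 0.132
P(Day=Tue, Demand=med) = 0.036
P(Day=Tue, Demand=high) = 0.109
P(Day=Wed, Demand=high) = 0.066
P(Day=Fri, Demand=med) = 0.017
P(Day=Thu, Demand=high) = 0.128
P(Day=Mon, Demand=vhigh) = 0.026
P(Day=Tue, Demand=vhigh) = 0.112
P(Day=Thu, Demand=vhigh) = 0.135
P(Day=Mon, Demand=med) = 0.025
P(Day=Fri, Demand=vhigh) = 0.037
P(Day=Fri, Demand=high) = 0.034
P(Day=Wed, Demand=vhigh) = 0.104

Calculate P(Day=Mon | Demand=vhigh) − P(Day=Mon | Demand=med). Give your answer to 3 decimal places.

P(Demand=vhigh) = 0.026 + 0.112 + 0.104 + 0.135 + 0.037 = 0.414; P(Day=Mon | Demand=vhigh) = 0.026/0.414 = 0.0628.
P(Demand=med) = 0.025 + 0.036 + 0.013 + 0.132 + 0.017 = 0.223; P(Day=Mon | Demand=med) = 0.025/0.223 = 0.1121.
Difference = -0.049.

-0.049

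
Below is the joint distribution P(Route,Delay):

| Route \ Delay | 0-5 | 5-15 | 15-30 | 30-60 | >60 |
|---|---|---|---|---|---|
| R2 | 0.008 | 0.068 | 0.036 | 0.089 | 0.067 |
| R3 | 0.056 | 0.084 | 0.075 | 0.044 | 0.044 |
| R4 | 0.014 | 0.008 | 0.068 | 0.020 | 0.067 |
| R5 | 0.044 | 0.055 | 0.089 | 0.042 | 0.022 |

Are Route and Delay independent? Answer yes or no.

no

P(Route=R2) = 0.268 and P(Delay=30-60) = 0.195, so their product is 0.05226, but P(Route=R2, Delay=30-60) = 0.089. Since these differ, Route and Delay are not independent.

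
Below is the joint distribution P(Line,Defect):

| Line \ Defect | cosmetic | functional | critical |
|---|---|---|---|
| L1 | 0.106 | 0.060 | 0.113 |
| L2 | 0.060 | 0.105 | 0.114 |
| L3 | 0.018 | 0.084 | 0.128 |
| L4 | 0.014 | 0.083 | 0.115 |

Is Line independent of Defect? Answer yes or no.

no

P(Line=L1) = 0.279 and P(Defect=cosmetic) = 0.198, so their product is 0.05524, but P(Line=L1, Defect=cosmetic) = 0.106. Since these differ, Line and Defect are not independent.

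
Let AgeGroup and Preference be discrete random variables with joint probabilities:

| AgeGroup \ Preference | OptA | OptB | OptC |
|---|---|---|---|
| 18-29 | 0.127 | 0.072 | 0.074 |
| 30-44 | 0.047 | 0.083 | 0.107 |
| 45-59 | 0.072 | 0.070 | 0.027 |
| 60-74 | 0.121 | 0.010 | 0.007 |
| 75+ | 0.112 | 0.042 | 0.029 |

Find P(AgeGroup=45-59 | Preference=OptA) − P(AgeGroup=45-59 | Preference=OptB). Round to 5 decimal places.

-0.10239

P(Preference=OptA) = 0.127 + 0.047 + 0.072 + 0.121 + 0.112 = 0.479; P(AgeGroup=45-59 | Preference=OptA) = 0.072/0.479 = 0.150313.
P(Preference=OptB) = 0.072 + 0.083 + 0.070 + 0.010 + 0.042 = 0.277; P(AgeGroup=45-59 | Preference=OptB) = 0.070/0.277 = 0.252708.
Difference = -0.10239.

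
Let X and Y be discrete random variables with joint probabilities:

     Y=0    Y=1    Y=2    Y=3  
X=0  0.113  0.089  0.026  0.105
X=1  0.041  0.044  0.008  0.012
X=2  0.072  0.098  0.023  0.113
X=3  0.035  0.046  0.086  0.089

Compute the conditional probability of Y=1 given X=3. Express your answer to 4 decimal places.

0.1797

P(X=3) = 0.035 + 0.046 + 0.086 + 0.089 = 0.256.
P(Y=1 | X=3) = 0.046/0.256 = 0.1797.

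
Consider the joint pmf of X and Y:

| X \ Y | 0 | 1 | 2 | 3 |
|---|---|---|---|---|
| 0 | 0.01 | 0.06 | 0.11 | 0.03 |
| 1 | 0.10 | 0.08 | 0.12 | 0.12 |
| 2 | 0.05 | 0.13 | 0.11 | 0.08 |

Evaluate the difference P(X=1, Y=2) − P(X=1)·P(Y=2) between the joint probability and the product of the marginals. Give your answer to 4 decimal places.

-0.0228

P(X=1) = 0.10 + 0.08 + 0.12 + 0.12 = 0.42.
P(Y=2) = 0.11 + 0.12 + 0.11 = 0.34.
P(X=1, Y=2) − P(X=1)P(Y=2) = 0.12 − 0.42×0.34 = -0.0228.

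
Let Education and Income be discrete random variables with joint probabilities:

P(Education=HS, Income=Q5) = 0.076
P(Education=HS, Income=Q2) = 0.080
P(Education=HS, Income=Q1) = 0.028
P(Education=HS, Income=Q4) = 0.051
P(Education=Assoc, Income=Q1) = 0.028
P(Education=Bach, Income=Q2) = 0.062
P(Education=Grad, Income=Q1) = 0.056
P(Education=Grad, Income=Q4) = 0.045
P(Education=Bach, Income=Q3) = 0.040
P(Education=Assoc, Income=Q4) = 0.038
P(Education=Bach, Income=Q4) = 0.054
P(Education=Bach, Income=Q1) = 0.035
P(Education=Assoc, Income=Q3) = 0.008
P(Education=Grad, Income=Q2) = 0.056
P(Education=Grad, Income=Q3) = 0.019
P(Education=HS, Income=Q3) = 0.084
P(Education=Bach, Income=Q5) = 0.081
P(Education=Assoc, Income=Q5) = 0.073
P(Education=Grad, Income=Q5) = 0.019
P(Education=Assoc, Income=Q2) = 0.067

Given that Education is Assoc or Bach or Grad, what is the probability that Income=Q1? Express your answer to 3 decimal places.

0.175

P(Education=Assoc) = 0.028 + 0.067 + 0.008 + 0.038 + 0.073 = 0.214.
P(Education=Bach) = 0.035 + 0.062 + 0.040 + 0.054 + 0.081 = 0.272.
P(Education=Grad) = 0.056 + 0.056 + 0.019 + 0.045 + 0.019 = 0.195.
P(Education ∈ {Assoc, Bach, Grad}) = 0.214 + 0.272 + 0.195 = 0.681; P(Income=Q1, Education ∈ {Assoc, Bach, Grad}) = 0.028 + 0.035 + 0.056 = 0.119.
P(Income=Q1 | Education ∈ {Assoc, Bach, Grad}) = 0.119/0.681 = 0.175.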